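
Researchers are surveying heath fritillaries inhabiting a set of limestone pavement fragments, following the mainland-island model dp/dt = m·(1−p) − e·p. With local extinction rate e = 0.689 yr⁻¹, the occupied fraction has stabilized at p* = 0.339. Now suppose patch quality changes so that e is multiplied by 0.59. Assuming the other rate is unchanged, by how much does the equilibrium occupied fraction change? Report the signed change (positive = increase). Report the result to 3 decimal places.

Balance m(1−p*) = e·p* gives m = e·p*/(1−p*) = 0.689×0.33900/0.66100 = 0.35336.
New p* = m/(m+e) = 0.35336/(0.35336+0.40651) = 0.46503.
Δp* = 0.46503 − 0.33900 = +0.12603.

0.126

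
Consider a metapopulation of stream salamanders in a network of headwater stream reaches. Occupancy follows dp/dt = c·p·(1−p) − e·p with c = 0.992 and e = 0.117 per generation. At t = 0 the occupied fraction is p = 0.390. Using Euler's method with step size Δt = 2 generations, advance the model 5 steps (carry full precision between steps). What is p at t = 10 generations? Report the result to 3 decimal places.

Update rule: p ← p + [c·p·(1−p) − e·p]·Δt with Δt = 2.
step 1: Δp = +0.38073, p = 0.77073
step 2: Δp = +0.17023, p = 0.94096
step 3: Δp = -0.10997, p = 0.83099
step 4: Δp = +0.08419, p = 0.91518
step 5: Δp = -0.06014, p = 0.85504

0.855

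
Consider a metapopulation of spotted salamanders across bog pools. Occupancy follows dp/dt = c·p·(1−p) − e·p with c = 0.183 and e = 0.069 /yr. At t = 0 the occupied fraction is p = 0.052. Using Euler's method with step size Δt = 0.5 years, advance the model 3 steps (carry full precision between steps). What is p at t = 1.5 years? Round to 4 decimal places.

0.0605

Update rule: p ← p + [c·p·(1−p) − e·p]·Δt with Δt = 0.5.
t = 0.5: p = 0.05200 + (+0.00272) = 0.05472
t = 1: p = 0.05472 + (+0.00284) = 0.05756
t = 1.5: p = 0.05756 + (+0.00298) = 0.06054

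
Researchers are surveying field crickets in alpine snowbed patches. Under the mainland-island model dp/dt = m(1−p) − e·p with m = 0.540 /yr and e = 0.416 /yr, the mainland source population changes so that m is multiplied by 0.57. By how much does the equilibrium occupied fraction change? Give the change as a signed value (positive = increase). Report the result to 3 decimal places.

-0.140

Before: p* = 0.540/(0.540+0.416) = 0.5649.
After: m = 0.3078, e = 0.416; p* = 0.3078/0.7238 = 0.4253.
Δp* = 0.4253 − 0.5649 = -0.1396.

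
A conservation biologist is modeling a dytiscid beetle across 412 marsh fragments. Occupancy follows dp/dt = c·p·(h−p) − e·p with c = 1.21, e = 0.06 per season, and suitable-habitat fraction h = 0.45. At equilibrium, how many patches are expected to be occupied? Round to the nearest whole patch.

p* = h − e/c = 0.45 − 0.0496 = 0.4004.
Expected occupied patches = N × p* = 412 × 0.4004 = 164.97 ≈ 165.

165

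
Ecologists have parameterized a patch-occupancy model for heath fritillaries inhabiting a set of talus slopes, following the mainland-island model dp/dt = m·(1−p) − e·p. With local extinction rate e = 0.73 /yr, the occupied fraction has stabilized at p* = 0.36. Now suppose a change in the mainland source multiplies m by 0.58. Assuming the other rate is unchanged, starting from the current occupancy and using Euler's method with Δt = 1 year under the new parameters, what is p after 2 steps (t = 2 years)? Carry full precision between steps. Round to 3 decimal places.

0.246

Balance m(1−p*) = e·p* gives m = e·p*/(1−p*) = 0.73×0.36000/0.64000 = 0.41062.
Starting from p₀ = 0.36000; update p ← p + (dp/dt)·Δt with the new parameters.
p: 0.36000 → 0.24962  (Δp = -0.11038)
p: 0.24962 → 0.24611  (Δp = -0.00351)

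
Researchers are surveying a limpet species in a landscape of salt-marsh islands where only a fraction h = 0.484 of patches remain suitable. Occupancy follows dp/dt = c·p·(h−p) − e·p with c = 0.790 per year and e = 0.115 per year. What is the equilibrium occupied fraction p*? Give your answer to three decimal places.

0.338

Setting dp/dt = 0 and dividing by p* gives c·(h−p*) = e.
So p* = h − e/c = 0.484 − 0.115/0.790 = 0.484 − 0.1456 = 0.3384.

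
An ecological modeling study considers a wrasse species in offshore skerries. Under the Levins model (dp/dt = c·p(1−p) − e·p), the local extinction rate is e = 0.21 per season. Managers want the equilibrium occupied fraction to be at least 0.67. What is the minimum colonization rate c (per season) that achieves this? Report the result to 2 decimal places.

0.64

p* = 1 − e/c ≥ 0.67 requires e/c ≤ 0.3300, i.e. c ≥ e/0.3300.
c_min = 0.21/0.3300 = 0.6364.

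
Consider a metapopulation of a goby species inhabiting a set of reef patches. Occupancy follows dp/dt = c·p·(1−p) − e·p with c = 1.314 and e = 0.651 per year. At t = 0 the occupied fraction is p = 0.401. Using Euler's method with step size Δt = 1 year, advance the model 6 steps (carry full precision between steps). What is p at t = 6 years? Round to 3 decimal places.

0.504

Update rule: p ← p + [c·p·(1−p) − e·p]·Δt with Δt = 1.
  1  |  dp/dt·Δt = +0.054570  |  p_1 = 0.455570
  2  |  dp/dt·Δt = +0.029330  |  p_2 = 0.484900
  3  |  dp/dt·Δt = +0.012530  |  p_3 = 0.497431
  4  |  dp/dt·Δt = +0.004664  |  p_4 = 0.502095
  5  |  dp/dt·Δt = +0.001631  |  p_5 = 0.503725
  6  |  dp/dt·Δt = +0.000557  |  p_6 = 0.504282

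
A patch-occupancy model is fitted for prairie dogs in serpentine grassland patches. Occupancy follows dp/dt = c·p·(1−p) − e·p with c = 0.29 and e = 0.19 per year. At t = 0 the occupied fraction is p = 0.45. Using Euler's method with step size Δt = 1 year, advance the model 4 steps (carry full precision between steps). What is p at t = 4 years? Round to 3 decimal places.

0.406

Update rule: p ← p + [c·p·(1−p) − e·p]·Δt with Δt = 1.
t = 1: p = 0.45000 + (-0.01373) = 0.43628
t = 2: p = 0.43628 + (-0.01157) = 0.42471
t = 3: p = 0.42471 + (-0.00984) = 0.41487
t = 4: p = 0.41487 + (-0.00843) = 0.40644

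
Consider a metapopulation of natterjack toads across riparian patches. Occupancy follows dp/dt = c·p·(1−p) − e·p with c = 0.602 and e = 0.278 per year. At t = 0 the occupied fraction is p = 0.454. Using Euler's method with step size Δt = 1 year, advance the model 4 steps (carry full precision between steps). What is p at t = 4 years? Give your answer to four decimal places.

0.5169

Update rule: p ← p + [c·p·(1−p) − e·p]·Δt with Δt = 1.
step 1: Δp = +0.02301, p = 0.47701
step 2: Δp = +0.01757, p = 0.49459
step 3: Δp = +0.01299, p = 0.50757
step 4: Δp = +0.00936, p = 0.51693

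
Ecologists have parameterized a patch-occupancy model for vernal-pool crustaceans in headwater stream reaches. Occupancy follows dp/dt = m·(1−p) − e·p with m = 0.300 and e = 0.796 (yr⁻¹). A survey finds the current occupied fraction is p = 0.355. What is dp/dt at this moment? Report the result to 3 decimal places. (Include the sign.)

-0.089

Colonization term: m·(1−p) = 0.300×0.6450 = 0.19350.
Extinction term: e·p = 0.28258.
dp/dt = 0.19350 − 0.28258 = -0.08908.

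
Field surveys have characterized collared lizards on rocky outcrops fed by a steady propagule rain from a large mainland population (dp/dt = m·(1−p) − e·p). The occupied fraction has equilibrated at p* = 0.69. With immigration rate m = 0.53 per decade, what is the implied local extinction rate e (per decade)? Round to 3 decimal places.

At equilibrium m(1−p*) = e·p*, so e = m(1−p*)/p*.
e = 0.53 × 0.3100 / 0.69 = 0.2381.

0.238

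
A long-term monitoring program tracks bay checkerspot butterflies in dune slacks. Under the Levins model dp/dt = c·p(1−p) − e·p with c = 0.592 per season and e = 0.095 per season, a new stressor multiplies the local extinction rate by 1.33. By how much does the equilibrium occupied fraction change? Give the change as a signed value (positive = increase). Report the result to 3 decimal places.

-0.053

Before: p* = 1 − 0.095/0.592 = 0.8395.
After the change, c = 0.592, e = 0.12635, so p* = 1 − 0.12635/0.592 = 0.7866.
Δp* = 0.7866 − 0.8395 = -0.0530.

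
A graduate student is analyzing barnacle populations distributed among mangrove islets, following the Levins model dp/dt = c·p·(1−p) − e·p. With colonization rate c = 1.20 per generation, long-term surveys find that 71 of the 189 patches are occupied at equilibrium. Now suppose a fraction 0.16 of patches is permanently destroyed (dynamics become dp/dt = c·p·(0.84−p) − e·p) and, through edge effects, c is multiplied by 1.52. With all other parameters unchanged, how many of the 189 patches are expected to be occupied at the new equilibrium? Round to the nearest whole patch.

Observed p* = 71/189 = 0.37566.
Balance c(1−p*) = e gives e = 1.20×(1 − 0.37566) = 0.74921.
New p* = 0.84 − e/c = 0.84 − 0.74921/1.82400 = 0.42925.
Expected occupied = 189 × 0.42925 = 81.13 ≈ 81.

81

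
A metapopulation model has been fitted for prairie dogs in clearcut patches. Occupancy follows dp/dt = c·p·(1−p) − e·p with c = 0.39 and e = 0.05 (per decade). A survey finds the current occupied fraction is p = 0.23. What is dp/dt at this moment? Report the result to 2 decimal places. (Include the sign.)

Colonization term: c·p·(1−p) = 0.39×0.23×0.7700 = 0.06907.
Extinction term: e·p = 0.01150.
dp/dt = 0.06907 − 0.01150 = 0.05757.

0.06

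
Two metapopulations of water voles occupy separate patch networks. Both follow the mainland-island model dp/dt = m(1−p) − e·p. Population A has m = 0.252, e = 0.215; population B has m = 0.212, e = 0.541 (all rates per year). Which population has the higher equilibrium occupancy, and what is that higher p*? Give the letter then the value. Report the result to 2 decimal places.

A, 0.54

A: p*_A = m/(m+e) = 0.252/0.4670 = 0.5396.
B: p*_B = 0.212/0.7530 = 0.2815.
A is higher at 0.5396.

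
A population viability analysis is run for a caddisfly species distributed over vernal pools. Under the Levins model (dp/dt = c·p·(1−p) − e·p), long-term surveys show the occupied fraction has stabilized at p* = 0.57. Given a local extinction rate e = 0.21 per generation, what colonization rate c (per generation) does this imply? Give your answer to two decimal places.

0.49

At equilibrium c(1−p*) = e, so c = e/(1−p*).
c = 0.21/(1 − 0.57) = 0.21/0.4300 = 0.4884.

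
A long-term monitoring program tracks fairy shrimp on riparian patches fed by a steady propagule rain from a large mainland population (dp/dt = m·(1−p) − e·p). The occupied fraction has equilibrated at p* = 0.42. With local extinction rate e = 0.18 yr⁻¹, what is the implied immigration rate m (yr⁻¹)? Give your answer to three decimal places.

0.130

At equilibrium m(1−p*) = e·p*, so m = e·p*/(1−p*).
m = 0.18 × 0.42 / 0.5800 = 0.0756/0.5800 = 0.1303.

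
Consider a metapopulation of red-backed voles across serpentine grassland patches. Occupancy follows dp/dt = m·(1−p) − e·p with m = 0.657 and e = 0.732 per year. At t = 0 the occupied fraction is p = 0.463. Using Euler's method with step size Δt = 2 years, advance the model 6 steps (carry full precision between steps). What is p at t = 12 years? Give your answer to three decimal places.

0.157

Update rule: p ← p + [m·(1−p) − e·p]·Δt with Δt = 2.
  1  |  dp/dt·Δt = +0.027786  |  p_1 = 0.490786
  2  |  dp/dt·Δt = -0.049404  |  p_2 = 0.441382
  3  |  dp/dt·Δt = +0.087839  |  p_3 = 0.529222
  4  |  dp/dt·Δt = -0.156179  |  p_4 = 0.373043
  5  |  dp/dt·Δt = +0.277685  |  p_5 = 0.650729
  6  |  dp/dt·Δt = -0.493725  |  p_6 = 0.157004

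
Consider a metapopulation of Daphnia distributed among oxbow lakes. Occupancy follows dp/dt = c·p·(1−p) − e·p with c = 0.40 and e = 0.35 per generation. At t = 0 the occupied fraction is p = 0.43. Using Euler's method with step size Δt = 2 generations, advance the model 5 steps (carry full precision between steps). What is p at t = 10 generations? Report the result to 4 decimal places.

Update rule: p ← p + [c·p·(1−p) − e·p]·Δt with Δt = 2.
t = 2: p = 0.43000 + (-0.10492) = 0.32508
t = 4: p = 0.32508 + (-0.05203) = 0.27305
t = 6: p = 0.27305 + (-0.03234) = 0.24071
t = 8: p = 0.24071 + (-0.02228) = 0.21843
t = 10: p = 0.21843 + (-0.01633) = 0.20210

0.2021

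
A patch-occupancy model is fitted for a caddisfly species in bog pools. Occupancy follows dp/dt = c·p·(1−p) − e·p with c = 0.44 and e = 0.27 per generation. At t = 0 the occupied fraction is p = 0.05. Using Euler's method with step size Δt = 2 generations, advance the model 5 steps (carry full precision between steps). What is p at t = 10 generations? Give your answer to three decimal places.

Update rule: p ← p + [c·p·(1−p) − e·p]·Δt with Δt = 2.
  1  |  dp/dt·Δt = +0.014800  |  p_1 = 0.064800
  2  |  dp/dt·Δt = +0.018337  |  p_2 = 0.083137
  3  |  dp/dt·Δt = +0.022184  |  p_3 = 0.105321
  4  |  dp/dt·Δt = +0.026048  |  p_4 = 0.131369
  5  |  dp/dt·Δt = +0.029479  |  p_5 = 0.160847

0.161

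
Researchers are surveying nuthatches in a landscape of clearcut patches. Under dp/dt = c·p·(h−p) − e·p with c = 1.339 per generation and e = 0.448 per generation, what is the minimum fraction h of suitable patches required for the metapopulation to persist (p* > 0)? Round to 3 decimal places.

p* = h − e/c is positive only when h > e/c.
h_min = e/c = 0.448/1.339 = 0.3346.

0.335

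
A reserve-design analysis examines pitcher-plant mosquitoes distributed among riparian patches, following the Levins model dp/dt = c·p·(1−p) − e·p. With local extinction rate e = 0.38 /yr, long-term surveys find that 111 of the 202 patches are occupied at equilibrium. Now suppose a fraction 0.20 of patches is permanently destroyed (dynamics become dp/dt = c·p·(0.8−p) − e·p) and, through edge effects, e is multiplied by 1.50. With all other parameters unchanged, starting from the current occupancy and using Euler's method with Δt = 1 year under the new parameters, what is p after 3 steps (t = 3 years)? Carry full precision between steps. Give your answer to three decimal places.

0.246

Observed p* = 111/202 = 0.54950.
Balance c(1−p*) = e gives c = e/(1 − 0.54950) = 0.38/0.45050 = 0.84352.
Starting from p₀ = 0.54950; update p ← p + (dp/dt)·Δt with the new parameters.
t = 1: p = 0.54950 + (-0.19711) = 0.35240
t = 2: p = 0.35240 + (-0.06781) = 0.28458
t = 3: p = 0.28458 + (-0.03849) = 0.24610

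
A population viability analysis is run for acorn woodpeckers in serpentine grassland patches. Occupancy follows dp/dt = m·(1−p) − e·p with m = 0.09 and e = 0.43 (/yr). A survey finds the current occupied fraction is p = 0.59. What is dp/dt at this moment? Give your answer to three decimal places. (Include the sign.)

-0.217

Colonization term: m·(1−p) = 0.09×0.4100 = 0.03690.
Extinction term: e·p = 0.25370.
dp/dt = 0.03690 − 0.25370 = -0.21680.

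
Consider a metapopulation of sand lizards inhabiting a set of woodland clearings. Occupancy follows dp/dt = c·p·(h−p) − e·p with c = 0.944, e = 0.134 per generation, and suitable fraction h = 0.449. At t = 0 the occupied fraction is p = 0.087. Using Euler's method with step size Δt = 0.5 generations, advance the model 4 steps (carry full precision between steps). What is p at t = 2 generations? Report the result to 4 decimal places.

Update rule: p ← p + [c·p·(h−p) − e·p]·Δt with Δt = 0.5.
  1  |  dp/dt·Δt = +0.009036  |  p_1 = 0.096036
  2  |  dp/dt·Δt = +0.009565  |  p_2 = 0.105601
  3  |  dp/dt·Δt = +0.010041  |  p_3 = 0.115642
  4  |  dp/dt·Δt = +0.010448  |  p_4 = 0.126090

0.1261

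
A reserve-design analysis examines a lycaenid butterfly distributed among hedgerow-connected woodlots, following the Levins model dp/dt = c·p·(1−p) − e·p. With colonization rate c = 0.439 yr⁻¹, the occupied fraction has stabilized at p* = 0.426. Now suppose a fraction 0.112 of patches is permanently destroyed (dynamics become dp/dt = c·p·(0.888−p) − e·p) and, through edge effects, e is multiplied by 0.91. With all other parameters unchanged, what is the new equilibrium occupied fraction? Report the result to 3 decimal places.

Balance c(1−p*) = e gives e = 0.439×(1 − 0.42600) = 0.25199.
New p* = 0.888 − e/c = 0.888 − 0.22931/0.43900 = 0.36565.

0.366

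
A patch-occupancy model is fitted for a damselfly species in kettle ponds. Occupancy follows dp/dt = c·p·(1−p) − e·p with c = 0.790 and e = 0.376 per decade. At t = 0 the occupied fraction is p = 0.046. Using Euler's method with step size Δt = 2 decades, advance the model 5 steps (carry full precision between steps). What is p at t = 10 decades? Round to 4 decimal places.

0.4288

Update rule: p ← p + [c·p·(1−p) − e·p]·Δt with Δt = 2.
p: 0.04600 → 0.08074  (Δp = +0.03474)
p: 0.08074 → 0.13730  (Δp = +0.05656)
p: 0.13730 → 0.22120  (Δp = +0.08390)
p: 0.22120 → 0.32704  (Δp = +0.10585)
p: 0.32704 → 0.42884  (Δp = +0.10180)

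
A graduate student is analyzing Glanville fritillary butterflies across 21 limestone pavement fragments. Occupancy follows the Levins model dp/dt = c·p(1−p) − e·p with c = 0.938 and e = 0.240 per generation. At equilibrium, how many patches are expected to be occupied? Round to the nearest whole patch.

p* = 1 − e/c = 1 − 0.240/0.938 = 0.7441.
Expected occupied patches = N × p* = 21 × 0.7441 = 15.63 ≈ 16.

16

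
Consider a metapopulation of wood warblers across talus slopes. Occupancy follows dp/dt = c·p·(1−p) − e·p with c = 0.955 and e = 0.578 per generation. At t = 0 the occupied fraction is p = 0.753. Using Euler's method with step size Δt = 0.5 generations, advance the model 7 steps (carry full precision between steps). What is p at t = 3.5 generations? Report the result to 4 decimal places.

Update rule: p ← p + [c·p·(1−p) − e·p]·Δt with Δt = 0.5.
p: 0.75300 → 0.62419  (Δp = -0.12881)
p: 0.62419 → 0.55581  (Δp = -0.06838)
p: 0.55581 → 0.51307  (Δp = -0.04274)
p: 0.51307 → 0.48409  (Δp = -0.02898)
p: 0.48409 → 0.46344  (Δp = -0.02065)
p: 0.46344 → 0.44824  (Δp = -0.01520)
p: 0.44824 → 0.43680  (Δp = -0.01145)

0.4368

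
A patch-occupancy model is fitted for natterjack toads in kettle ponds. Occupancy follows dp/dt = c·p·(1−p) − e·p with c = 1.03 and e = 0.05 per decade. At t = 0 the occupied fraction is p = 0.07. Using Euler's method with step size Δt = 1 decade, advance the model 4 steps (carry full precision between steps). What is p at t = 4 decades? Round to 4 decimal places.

0.6553

Update rule: p ← p + [c·p·(1−p) − e·p]·Δt with Δt = 1.
step 1: Δp = +0.06355, p = 0.13355
step 2: Δp = +0.11251, p = 0.24606
step 3: Δp = +0.17878, p = 0.42484
step 4: Δp = +0.23044, p = 0.65528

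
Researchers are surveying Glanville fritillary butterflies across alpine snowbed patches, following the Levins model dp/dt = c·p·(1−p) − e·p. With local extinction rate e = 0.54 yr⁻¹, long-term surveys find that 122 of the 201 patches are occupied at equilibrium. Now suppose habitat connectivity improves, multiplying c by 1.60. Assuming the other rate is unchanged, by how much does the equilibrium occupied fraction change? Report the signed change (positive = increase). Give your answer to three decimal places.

0.147

Observed p* = 122/201 = 0.60697.
Balance c(1−p*) = e gives c = e/(1 − 0.60697) = 0.54/0.39303 = 1.37394.
New p* = 1 − e/c = 1 − 0.54000/2.19830 = 0.75436.
Δp* = 0.75436 − 0.60697 = +0.14739.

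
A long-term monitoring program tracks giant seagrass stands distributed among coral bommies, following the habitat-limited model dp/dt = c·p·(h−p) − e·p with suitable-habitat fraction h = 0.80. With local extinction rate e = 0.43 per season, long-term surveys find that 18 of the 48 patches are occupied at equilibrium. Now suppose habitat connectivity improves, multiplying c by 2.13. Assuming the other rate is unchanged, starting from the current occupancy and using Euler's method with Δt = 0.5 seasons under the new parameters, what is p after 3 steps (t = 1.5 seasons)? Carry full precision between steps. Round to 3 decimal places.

Observed p* = 18/48 = 0.37500.
Balance c(h−p*) = e gives c = e/(0.8 − 0.37500) = 0.43/0.42500 = 1.01176.
Starting from p₀ = 0.37500; update p ← p + (dp/dt)·Δt with the new parameters.
p: 0.37500 → 0.46611  (Δp = +0.09111)
p: 0.46611 → 0.53359  (Δp = +0.06748)
p: 0.53359 → 0.57204  (Δp = +0.03845)

0.572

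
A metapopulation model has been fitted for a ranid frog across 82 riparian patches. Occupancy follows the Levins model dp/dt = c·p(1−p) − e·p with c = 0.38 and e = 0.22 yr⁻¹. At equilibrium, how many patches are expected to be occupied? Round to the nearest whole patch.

35

p* = 1 − e/c = 1 − 0.22/0.38 = 0.4211.
Expected occupied patches = N × p* = 82 × 0.4211 = 34.53 ≈ 35.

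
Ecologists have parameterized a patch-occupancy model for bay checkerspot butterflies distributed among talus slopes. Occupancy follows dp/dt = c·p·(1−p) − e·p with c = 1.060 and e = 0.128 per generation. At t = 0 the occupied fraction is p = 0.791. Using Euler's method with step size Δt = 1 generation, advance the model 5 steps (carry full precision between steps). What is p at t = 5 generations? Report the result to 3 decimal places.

0.879

Update rule: p ← p + [c·p·(1−p) − e·p]·Δt with Δt = 1.
  1  |  dp/dt·Δt = +0.073990  |  p_1 = 0.864990
  2  |  dp/dt·Δt = +0.013070  |  p_2 = 0.878061
  3  |  dp/dt·Δt = +0.001103  |  p_3 = 0.879163
  4  |  dp/dt·Δt = +0.000076  |  p_4 = 0.879240
  5  |  dp/dt·Δt = +0.000005  |  p_5 = 0.879245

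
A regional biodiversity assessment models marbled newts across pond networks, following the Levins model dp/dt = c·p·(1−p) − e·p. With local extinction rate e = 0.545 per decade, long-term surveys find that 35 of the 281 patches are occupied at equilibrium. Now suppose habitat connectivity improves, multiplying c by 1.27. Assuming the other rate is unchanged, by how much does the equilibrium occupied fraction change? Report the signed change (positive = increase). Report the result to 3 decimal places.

Observed p* = 35/281 = 0.12456.
Balance c(1−p*) = e gives c = e/(1 − 0.12456) = 0.545/0.87544 = 0.62254.
New p* = 1 − e/c = 1 − 0.54500/0.79063 = 0.31068.
Δp* = 0.31068 − 0.12456 = +0.18612.

0.186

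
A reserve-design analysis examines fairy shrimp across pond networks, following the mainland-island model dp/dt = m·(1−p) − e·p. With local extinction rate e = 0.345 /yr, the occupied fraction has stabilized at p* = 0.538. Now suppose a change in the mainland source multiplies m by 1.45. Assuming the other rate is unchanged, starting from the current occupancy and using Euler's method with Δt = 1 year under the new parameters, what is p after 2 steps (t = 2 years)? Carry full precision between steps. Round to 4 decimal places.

0.6276

Balance m(1−p*) = e·p* gives m = e·p*/(1−p*) = 0.345×0.53800/0.46200 = 0.40175.
Starting from p₀ = 0.53800; update p ← p + (dp/dt)·Δt with the new parameters.
step 1: Δp = +0.08352, p = 0.62152
step 2: Δp = +0.00605, p = 0.62758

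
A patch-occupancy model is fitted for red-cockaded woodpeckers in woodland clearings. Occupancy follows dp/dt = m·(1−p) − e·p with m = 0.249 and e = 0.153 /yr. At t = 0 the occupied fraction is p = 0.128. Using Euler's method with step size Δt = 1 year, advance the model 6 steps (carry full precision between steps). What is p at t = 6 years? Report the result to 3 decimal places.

0.597

Update rule: p ← p + [m·(1−p) − e·p]·Δt with Δt = 1.
p: 0.12800 → 0.32554  (Δp = +0.19754)
p: 0.32554 → 0.44368  (Δp = +0.11813)
p: 0.44368 → 0.51432  (Δp = +0.07064)
p: 0.51432 → 0.55656  (Δp = +0.04224)
p: 0.55656 → 0.58182  (Δp = +0.02526)
p: 0.58182 → 0.59693  (Δp = +0.01511)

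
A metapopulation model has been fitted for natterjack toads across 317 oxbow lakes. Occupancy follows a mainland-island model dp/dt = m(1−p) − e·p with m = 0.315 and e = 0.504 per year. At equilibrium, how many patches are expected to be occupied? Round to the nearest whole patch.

122

p* = m/(m+e) = 0.315/0.8190 = 0.3846.
Expected occupied patches = N × p* = 317 × 0.3846 = 121.92 ≈ 122.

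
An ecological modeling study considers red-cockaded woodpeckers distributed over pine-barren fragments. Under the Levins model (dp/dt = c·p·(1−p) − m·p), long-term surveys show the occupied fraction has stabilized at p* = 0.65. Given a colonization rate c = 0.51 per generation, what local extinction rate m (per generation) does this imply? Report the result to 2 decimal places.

At equilibrium c(1−p*) = m.
m = 0.51 × (1 − 0.65) = 0.51 × 0.3500 = 0.1785.

0.18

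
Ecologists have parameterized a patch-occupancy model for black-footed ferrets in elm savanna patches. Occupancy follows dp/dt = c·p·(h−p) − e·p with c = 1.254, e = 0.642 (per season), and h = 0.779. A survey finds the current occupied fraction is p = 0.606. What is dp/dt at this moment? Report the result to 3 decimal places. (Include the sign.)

Colonization term: c·p·(h−p) = 1.254×0.606×0.1730 = 0.13147.
Extinction term: e·p = 0.38905.
dp/dt = 0.13147 − 0.38905 = -0.25759.

-0.258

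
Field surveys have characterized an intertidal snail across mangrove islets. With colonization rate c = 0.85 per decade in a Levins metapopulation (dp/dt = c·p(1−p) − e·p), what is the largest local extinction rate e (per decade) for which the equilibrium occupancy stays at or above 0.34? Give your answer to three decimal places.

0.561

1 − e/c ≥ 0.34 ⇒ e ≤ c(1 − 0.34) = 0.85 × 0.6600.
e_max = 0.5610.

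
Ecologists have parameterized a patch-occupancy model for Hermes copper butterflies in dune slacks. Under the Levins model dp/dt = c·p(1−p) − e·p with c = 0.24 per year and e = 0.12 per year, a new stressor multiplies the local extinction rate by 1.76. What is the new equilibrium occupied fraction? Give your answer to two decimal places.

Before: p* = 1 − 0.12/0.24 = 0.5000.
After the change, c = 0.24, e = 0.2112, so p* = 1 − 0.2112/0.24 = 0.1200.

0.12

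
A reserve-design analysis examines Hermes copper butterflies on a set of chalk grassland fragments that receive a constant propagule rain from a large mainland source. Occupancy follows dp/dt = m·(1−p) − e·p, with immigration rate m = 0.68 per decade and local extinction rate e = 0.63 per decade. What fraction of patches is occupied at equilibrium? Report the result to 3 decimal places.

0.519

Setting dp/dt = 0: m − m·p* = e·p*, so m = (m+e)·p*.
p* = m/(m+e) = 0.68/(0.68+0.63) = 0.68/1.3100 = 0.5191.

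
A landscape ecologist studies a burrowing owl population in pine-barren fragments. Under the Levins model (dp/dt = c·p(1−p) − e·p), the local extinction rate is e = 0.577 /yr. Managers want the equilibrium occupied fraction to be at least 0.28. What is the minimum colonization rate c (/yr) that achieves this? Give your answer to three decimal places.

0.801

p* = 1 − e/c ≥ 0.28 requires e/c ≤ 0.7200, i.e. c ≥ e/0.7200.
c_min = 0.577/0.7200 = 0.8014.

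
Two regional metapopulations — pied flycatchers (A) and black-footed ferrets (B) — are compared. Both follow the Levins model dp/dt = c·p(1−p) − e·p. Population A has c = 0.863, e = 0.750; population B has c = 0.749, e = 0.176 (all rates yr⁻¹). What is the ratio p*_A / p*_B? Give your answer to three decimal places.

0.171

A: p*_A = 1 − 0.750/0.863 = 0.1309.
B: p*_B = 1 − 0.176/0.749 = 0.7650.
p*_A / p*_B = 0.1309/0.7650 = 0.1712.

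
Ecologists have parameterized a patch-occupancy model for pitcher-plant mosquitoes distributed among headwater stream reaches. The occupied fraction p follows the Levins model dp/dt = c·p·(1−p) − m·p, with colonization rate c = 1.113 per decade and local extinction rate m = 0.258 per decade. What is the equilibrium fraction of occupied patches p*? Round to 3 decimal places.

At equilibrium, colonization balances extinction: c·p*·(1−p*) = m·p*.
So p* = 1 − m/c = 1 − 0.258/1.113 = 1 − 0.2318 = 0.7682.

0.768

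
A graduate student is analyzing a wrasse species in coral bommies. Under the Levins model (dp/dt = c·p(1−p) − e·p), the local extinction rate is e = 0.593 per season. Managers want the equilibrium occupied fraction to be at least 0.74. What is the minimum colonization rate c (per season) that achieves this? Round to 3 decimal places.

2.281

p* = 1 − e/c ≥ 0.74 requires e/c ≤ 0.2600, i.e. c ≥ e/0.2600.
c_min = 0.593/0.2600 = 2.2808.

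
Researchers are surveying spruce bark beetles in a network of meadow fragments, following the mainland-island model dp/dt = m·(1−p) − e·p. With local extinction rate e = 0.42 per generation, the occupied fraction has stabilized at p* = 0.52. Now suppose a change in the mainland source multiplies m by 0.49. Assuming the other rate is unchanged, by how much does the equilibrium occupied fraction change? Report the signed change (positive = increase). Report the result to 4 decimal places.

Balance m(1−p*) = e·p* gives m = e·p*/(1−p*) = 0.42×0.52000/0.48000 = 0.45500.
New p* = m/(m+e) = 0.22295/(0.22295+0.42000) = 0.34676.
Δp* = 0.34676 − 0.52000 = -0.17324.

-0.1732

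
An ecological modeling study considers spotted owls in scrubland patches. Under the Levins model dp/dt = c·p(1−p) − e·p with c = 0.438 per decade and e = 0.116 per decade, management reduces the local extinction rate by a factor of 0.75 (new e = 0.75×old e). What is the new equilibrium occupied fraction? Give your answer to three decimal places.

Before: p* = 1 − 0.116/0.438 = 0.7352.
After the change, c = 0.438, e = 0.087, so p* = 1 − 0.087/0.438 = 0.8014.

0.801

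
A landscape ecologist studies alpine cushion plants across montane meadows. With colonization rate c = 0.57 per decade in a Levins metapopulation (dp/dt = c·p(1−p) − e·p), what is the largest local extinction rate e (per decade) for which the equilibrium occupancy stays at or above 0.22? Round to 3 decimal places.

1 − e/c ≥ 0.22 ⇒ e ≤ c(1 − 0.22) = 0.57 × 0.7800.
e_max = 0.4446.

0.445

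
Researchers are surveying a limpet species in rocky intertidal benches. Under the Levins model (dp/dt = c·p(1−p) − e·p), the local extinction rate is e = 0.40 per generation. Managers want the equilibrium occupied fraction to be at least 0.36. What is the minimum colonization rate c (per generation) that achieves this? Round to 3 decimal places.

p* = 1 − e/c ≥ 0.36 requires e/c ≤ 0.6400, i.e. c ≥ e/0.6400.
c_min = 0.40/0.6400 = 0.6250.

0.625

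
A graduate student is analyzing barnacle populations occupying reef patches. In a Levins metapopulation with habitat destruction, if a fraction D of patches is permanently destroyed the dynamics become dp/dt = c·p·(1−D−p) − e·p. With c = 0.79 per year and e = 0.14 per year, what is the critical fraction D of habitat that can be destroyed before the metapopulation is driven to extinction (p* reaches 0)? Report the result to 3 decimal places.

0.823

The nontrivial equilibrium is p* = (1−D) − e/c; extinction occurs when this hits zero.
So D_crit = 1 − e/c = 1 − 0.14/0.79 = 1 − 0.1772 = 0.8228.
Note this equals the original equilibrium occupancy — the Levins extinction-debt result.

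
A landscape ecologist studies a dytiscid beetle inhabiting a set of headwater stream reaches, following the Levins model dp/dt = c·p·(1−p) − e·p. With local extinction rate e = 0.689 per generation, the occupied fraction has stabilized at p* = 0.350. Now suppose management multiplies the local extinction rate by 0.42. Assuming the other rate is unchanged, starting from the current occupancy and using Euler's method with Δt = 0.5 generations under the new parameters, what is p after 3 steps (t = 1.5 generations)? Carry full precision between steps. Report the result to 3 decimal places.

0.550

Balance c(1−p*) = e gives c = e/(1 − 0.35000) = 0.689/0.65000 = 1.06000.
Starting from p₀ = 0.35000; update p ← p + (dp/dt)·Δt with the new parameters.
t = 0.5: p = 0.35000 + (+0.06993) = 0.41993
t = 1: p = 0.41993 + (+0.06834) = 0.48828
t = 1.5: p = 0.48828 + (+0.06178) = 0.55005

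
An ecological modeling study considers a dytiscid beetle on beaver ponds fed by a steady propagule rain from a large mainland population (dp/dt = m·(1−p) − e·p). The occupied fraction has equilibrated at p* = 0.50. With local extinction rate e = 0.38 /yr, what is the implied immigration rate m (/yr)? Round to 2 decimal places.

0.38

At equilibrium m(1−p*) = e·p*, so m = e·p*/(1−p*).
m = 0.38 × 0.50 / 0.5000 = 0.1900/0.5000 = 0.3800.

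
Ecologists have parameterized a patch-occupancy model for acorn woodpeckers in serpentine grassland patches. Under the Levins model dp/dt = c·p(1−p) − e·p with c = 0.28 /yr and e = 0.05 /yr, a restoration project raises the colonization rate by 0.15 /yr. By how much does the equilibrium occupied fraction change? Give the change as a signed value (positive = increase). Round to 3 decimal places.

Before: p* = 1 − 0.05/0.28 = 0.8214.
After the change, c = 0.43, e = 0.05, so p* = 1 − 0.05/0.43 = 0.8837.
Δp* = 0.8837 − 0.8214 = +0.0623.

0.062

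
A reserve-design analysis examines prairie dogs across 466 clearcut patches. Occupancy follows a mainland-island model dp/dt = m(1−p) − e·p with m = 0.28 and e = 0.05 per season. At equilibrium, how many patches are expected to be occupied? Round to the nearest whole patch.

395

p* = m/(m+e) = 0.28/0.3300 = 0.8485.
Expected occupied patches = N × p* = 466 × 0.8485 = 395.39 ≈ 395.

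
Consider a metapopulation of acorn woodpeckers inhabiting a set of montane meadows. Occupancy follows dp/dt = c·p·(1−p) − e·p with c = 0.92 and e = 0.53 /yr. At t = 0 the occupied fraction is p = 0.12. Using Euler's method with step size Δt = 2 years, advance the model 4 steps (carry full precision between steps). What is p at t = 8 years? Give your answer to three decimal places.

Update rule: p ← p + [c·p·(1−p) − e·p]·Δt with Δt = 2.
p: 0.12000 → 0.18710  (Δp = +0.06710)
p: 0.18710 → 0.26863  (Δp = +0.08153)
p: 0.26863 → 0.34538  (Δp = +0.07675)
p: 0.34538 → 0.39529  (Δp = +0.04991)

0.395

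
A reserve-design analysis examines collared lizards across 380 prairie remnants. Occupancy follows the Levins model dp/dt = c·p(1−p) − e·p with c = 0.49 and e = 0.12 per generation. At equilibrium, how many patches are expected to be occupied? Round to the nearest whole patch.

p* = 1 − e/c = 1 − 0.12/0.49 = 0.7551.
Expected occupied patches = N × p* = 380 × 0.7551 = 286.94 ≈ 287.

287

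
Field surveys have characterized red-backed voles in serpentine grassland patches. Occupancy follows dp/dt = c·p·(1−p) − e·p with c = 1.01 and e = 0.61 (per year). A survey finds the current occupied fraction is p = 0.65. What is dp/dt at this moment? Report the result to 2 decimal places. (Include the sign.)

-0.17

Colonization term: c·p·(1−p) = 1.01×0.65×0.3500 = 0.22978.
Extinction term: e·p = 0.39650.
dp/dt = 0.22978 − 0.39650 = -0.16673.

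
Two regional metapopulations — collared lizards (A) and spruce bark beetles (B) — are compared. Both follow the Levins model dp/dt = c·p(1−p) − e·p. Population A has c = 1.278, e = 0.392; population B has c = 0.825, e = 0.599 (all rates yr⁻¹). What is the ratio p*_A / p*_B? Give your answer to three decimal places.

2.531

A: p*_A = 1 − 0.392/1.278 = 0.6933.
B: p*_B = 1 − 0.599/0.825 = 0.2739.
p*_A / p*_B = 0.6933/0.2739 = 2.5307.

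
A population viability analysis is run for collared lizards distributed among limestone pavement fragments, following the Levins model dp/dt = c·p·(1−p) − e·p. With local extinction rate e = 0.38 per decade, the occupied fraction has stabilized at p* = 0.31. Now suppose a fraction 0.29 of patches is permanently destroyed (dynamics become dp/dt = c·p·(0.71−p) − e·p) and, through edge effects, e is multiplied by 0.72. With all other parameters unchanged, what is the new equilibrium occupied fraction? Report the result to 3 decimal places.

Balance c(1−p*) = e gives c = e/(1 − 0.31000) = 0.38/0.69000 = 0.55072.
New p* = 0.71 − e/c = 0.71 − 0.27360/0.55072 = 0.21320.

0.213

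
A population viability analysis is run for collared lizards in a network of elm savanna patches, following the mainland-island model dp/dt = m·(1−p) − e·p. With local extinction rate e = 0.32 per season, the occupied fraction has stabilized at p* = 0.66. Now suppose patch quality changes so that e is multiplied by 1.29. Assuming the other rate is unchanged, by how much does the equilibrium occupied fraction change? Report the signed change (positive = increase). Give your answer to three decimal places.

Balance m(1−p*) = e·p* gives m = e·p*/(1−p*) = 0.32×0.66000/0.34000 = 0.62118.
New p* = m/(m+e) = 0.62118/(0.62118+0.41280) = 0.60077.
Δp* = 0.60077 − 0.66000 = -0.05923.

-0.059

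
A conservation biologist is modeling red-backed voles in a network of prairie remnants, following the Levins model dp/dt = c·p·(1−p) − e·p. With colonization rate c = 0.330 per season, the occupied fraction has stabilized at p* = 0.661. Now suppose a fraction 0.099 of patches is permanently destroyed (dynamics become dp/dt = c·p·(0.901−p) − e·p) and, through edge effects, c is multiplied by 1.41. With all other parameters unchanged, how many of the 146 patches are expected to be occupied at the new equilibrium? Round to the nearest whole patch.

Balance c(1−p*) = e gives e = 0.330×(1 − 0.66100) = 0.11187.
New p* = 0.901 − e/c = 0.901 − 0.11187/0.46530 = 0.66057.
Expected occupied = 146 × 0.66057 = 96.44 ≈ 96.

96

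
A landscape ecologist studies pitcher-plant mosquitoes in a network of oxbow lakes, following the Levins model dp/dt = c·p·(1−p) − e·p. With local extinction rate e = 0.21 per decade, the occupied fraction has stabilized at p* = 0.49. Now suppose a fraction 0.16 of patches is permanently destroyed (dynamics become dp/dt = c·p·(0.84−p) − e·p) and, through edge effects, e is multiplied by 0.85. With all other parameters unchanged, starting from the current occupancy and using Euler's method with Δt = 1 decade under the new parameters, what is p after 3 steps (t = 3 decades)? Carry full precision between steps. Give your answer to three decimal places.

Balance c(1−p*) = e gives c = e/(1 − 0.49000) = 0.21/0.51000 = 0.41176.
Starting from p₀ = 0.49000; update p ← p + (dp/dt)·Δt with the new parameters.
  1  |  dp/dt·Δt = -0.016847  |  p_1 = 0.473153
  2  |  dp/dt·Δt = -0.012986  |  p_2 = 0.460167
  3  |  dp/dt·Δt = -0.010169  |  p_3 = 0.449998

0.450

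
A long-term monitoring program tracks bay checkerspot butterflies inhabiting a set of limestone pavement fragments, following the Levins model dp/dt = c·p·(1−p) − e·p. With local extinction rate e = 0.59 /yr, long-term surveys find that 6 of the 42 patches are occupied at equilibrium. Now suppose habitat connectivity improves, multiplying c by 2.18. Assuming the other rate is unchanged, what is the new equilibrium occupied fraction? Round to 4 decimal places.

Observed p* = 6/42 = 0.14286.
Balance c(1−p*) = e gives c = e/(1 − 0.14286) = 0.59/0.85714 = 0.68834.
New p* = 1 − e/c = 1 − 0.59000/1.50058 = 0.60682.

0.6068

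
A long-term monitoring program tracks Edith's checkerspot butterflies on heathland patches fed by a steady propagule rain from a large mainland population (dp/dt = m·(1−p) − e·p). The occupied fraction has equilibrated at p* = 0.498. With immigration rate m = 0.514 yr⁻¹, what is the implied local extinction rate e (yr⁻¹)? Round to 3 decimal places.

At equilibrium m(1−p*) = e·p*, so e = m(1−p*)/p*.
e = 0.514 × 0.5020 / 0.498 = 0.5181.

0.518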